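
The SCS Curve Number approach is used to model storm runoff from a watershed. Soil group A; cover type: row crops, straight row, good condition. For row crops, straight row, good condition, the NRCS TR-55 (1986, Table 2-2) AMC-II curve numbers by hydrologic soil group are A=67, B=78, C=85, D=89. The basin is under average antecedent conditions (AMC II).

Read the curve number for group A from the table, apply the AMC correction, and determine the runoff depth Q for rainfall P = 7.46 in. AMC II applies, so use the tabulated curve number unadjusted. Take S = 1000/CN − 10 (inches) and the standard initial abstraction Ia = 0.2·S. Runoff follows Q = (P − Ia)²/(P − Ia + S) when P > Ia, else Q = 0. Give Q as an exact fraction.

Q = 470499481/127939850 in ≈ 3.678 in

NRCS table: row crops, straight row, good condition, soil group A → CN(II) = 67
Average conditions: CN = 67 (no AMC adjustment).
Retention S: 1000/CN − 10 with CN=67.000 → S = 330/67 ≈ 4.925 in
Ia = 0.2S: 0.2·4.925 = 0.985 in (exactly 66/67)
P − Ia = 7.460 − 0.985 = 21691/3350 ≈ 6.475 in (> 0, runoff occurs)
Runoff Q = (P−Ia)²/(P−Ia+S) = (6.475)²/(6.475+4.925) = 470499481/127939850 ≈ 3.678 in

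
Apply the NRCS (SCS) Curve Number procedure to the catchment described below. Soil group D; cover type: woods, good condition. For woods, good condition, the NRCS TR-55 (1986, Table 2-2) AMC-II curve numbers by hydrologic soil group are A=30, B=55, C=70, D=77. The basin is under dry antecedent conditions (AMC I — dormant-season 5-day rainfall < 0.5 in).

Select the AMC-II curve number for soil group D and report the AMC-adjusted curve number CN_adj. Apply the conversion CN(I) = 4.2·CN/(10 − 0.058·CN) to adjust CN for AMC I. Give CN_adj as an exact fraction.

NRCS table: woods, good condition, soil group D → CN(II) = 77
Adjust CN=77 to AMC I: 4.2·77/(10 − 0.058·77) → (1617/5) ÷ (2767/500) = 161700/2767 ≈ 58.439

CN_adj = 161700/2767 ≈ 58.439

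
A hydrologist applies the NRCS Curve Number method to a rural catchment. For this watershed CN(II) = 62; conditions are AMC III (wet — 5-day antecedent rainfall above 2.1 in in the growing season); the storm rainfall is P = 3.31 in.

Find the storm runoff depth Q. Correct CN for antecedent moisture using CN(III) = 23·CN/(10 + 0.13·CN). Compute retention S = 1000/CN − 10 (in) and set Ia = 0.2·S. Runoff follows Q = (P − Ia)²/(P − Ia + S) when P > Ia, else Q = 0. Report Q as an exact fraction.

Wet (AMC III): CN(III) = 23·62/(10 + 0.13·62) = 1426/(903/50) = 71300/903 ≈ 78.959
S = 1000/(71300/903) − 10 = 1900/713 in ≈ 2.665 in
Ia = 0.2S: 0.2·2.665 = 0.533 in (exactly 380/713)
Excess rainfall: 3.310 − 0.533 = 2.777 in; P > Ia so Q > 0
Runoff Q = (P−Ia)²/(P−Ia+S) = (2.777)²/(2.777+2.665) = 39205188009/27664613900 ≈ 1.417 in

Q = 39205188009/27664613900 in ≈ 1.417 in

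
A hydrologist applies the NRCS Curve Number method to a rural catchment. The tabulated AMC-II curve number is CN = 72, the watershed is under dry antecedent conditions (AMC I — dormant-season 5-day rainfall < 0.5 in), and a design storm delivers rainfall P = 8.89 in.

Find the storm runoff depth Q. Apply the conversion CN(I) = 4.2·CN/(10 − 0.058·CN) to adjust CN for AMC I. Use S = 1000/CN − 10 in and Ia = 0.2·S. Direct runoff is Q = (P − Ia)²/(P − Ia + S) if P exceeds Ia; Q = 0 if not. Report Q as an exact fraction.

Q = 361114009/118808100 in ≈ 3.039 in

Adjust CN=72 to AMC I: 4.2·72/(10 − 0.058·72) → (1512/5) ÷ (728/125) = 675/13 ≈ 51.923
Max retention: S = 1000/(675/13) − 10 = 250/27 in (≈ 9.259 in)
Ia = 0.2·(250/27) = 50/27 in ≈ 1.852 in
P − Ia = 8.890 − 1.852 = 19003/2700 ≈ 7.038 in (> 0, runoff occurs)
Q: (19003/2700)² ÷ (44003/2700) = 361114009/118808100 in (≈ 3.039 in)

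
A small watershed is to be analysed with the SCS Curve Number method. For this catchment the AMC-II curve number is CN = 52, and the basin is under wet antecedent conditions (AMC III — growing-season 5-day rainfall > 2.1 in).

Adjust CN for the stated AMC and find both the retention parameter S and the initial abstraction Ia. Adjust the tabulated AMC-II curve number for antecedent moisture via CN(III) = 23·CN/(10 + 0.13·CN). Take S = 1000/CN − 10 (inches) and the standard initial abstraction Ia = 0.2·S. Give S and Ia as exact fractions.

Adjust CN=52 to AMC III: 23·52/(10 + 0.13·52) → 1196 ÷ (419/25) = 29900/419 ≈ 71.360
Max retention: S = 1000/(29900/419) − 10 = 1200/299 in (≈ 4.013 in)
Ia = 0.2S: 0.2·4.013 = 0.803 in (exactly 240/299)

S = 1200/299 in ≈ 4.013 in; Ia = 240/299 in ≈ 0.803 in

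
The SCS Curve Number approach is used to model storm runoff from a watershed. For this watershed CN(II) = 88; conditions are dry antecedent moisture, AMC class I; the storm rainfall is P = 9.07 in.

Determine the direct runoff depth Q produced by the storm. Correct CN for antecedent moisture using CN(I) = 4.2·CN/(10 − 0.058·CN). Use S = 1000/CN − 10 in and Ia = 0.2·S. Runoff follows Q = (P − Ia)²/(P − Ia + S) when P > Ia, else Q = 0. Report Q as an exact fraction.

Q = 4204095921/691760300 in ≈ 6.077 in

Adjust CN=88 to AMC I: 4.2·88/(10 − 0.058·88) → (1848/5) ÷ (612/125) = 3850/51 ≈ 75.490
Retention S: 1000/CN − 10 with CN=75.490 → S = 250/77 ≈ 3.247 in
Initial abstraction Ia = S/5 = (250/77)/5 = 50/77 ≈ 0.649 in
P − Ia = 9.070 − 0.649 = 64839/7700 ≈ 8.421 in (> 0, runoff occurs)
Q: (64839/7700)² ÷ (89839/7700) = 4204095921/691760300 in (≈ 6.077 in)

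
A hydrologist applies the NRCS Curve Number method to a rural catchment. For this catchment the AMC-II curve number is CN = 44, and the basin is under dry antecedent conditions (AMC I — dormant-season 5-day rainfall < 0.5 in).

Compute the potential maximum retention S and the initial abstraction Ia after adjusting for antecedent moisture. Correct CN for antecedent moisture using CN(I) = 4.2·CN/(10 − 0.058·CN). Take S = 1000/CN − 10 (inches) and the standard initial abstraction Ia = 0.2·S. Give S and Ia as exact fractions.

CN(I) from CN(II)=44: (4.2·44)/(10 − 0.058·44) = 3300/133 ≈ 24.812
Max retention: S = 1000/(3300/133) − 10 = 1000/33 in (≈ 30.303 in)
Ia = 0.2·(1000/33) = 200/33 in ≈ 6.061 in

S = 1000/33 in ≈ 30.303 in; Ia = 200/33 in ≈ 6.061 in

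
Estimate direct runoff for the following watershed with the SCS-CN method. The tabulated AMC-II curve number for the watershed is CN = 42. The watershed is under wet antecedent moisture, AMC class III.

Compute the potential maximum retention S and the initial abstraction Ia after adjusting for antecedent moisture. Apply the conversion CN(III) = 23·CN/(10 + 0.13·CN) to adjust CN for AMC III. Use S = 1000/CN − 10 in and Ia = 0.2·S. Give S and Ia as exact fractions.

S = 2900/483 in ≈ 6.004 in; Ia = 580/483 in ≈ 1.201 in

CN(III) from CN(II)=42: (23·42)/(10 + 0.13·42) = 48300/773 ≈ 62.484
Retention S: 1000/CN − 10 with CN=62.484 → S = 2900/483 ≈ 6.004 in
Initial abstraction Ia = S/5 = (2900/483)/5 = 580/483 ≈ 1.201 in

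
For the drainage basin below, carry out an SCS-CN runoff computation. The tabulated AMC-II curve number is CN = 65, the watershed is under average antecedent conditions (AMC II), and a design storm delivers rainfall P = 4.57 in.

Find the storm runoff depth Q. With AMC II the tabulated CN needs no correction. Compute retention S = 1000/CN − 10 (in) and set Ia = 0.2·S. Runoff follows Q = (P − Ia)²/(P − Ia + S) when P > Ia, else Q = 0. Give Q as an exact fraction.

Q = 20620681/15003300 in ≈ 1.374 in

CN(II) = 65; AMC II needs no correction.
Max retention: S = 1000/65 − 10 = 70/13 in (≈ 5.385 in)
Ia = 0.2·(70/13) = 14/13 in ≈ 1.077 in
Since P=4.570 > Ia=1.077: effective rainfall P−Ia = 4541/1300 in
Q = (4541/1300)²/((4541/1300) + 70/13) = (20620681/1690000)/(11541/1300) = 20620681/15003300 in ≈ 1.374 in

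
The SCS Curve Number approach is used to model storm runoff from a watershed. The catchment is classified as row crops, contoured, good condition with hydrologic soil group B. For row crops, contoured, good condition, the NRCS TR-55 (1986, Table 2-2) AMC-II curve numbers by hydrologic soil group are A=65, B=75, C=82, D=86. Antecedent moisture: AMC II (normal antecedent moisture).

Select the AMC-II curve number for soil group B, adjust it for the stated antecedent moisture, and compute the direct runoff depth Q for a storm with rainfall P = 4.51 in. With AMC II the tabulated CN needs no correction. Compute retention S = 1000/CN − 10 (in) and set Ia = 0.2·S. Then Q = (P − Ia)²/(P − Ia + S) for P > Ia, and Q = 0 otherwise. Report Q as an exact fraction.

NRCS table: row crops, contoured, good condition, soil group B → CN(II) = 75
AMC II — tabulated CN = 75 applies directly.
Max retention: S = 1000/75 − 10 = 10/3 in (≈ 3.333 in)
Ia = 0.2·(10/3) = 2/3 in ≈ 0.667 in
P − Ia = 4.510 − 0.667 = 1153/300 ≈ 3.843 in (> 0, runoff occurs)
Runoff Q = (P−Ia)²/(P−Ia+S) = (3.843)²/(3.843+3.333) = 1329409/645900 ≈ 2.058 in

Q = 1329409/645900 in ≈ 2.058 in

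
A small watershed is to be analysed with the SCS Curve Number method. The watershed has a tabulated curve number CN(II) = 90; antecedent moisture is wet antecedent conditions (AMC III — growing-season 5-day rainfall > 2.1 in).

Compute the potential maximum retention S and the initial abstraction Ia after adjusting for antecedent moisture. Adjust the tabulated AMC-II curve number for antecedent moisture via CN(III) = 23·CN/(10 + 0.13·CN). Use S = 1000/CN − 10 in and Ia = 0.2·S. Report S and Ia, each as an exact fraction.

S = 100/207 in ≈ 0.483 in; Ia = 20/207 in ≈ 0.097 in

Wet (AMC III): CN(III) = 23·90/(10 + 0.13·90) = 2070/(217/10) = 20700/217 ≈ 95.392
S = 1000/(20700/217) − 10 = 100/207 in ≈ 0.483 in
Ia = 0.2·(100/207) = 20/207 in ≈ 0.097 in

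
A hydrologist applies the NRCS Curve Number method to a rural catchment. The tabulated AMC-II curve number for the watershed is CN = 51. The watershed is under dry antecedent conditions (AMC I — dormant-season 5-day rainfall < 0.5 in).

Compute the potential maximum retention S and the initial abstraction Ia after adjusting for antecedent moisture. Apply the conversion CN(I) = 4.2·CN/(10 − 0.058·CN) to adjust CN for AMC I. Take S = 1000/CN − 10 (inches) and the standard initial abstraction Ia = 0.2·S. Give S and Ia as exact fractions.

Dry (AMC I): CN(I) = 4.2·51/(10 − 0.058·51) = (1071/5)/(3521/500) = 15300/503 ≈ 30.417
S = 1000/(15300/503) − 10 = 3500/153 in ≈ 22.876 in
Ia = 0.2S: 0.2·22.876 = 4.575 in (exactly 700/153)

S = 3500/153 in ≈ 22.876 in; Ia = 700/153 in ≈ 4.575 in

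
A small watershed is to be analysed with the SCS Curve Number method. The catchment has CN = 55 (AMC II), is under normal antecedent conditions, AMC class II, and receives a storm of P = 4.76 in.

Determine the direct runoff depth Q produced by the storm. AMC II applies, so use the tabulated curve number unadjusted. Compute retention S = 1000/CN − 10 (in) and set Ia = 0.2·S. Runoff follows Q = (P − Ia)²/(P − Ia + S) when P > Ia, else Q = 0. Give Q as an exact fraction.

Q = 737881/854975 in ≈ 0.863 in

Average conditions: CN = 55 (no AMC adjustment).
S = 1000/55 − 10 = 90/11 in ≈ 8.182 in
Ia = 0.2S: 0.2·8.182 = 1.636 in (exactly 18/11)
Excess rainfall: 4.760 − 1.636 = 3.124 in; P > Ia so Q > 0
Q = (859/275)²/((859/275) + 90/11) = (737881/75625)/(3109/275) = 737881/854975 in ≈ 0.863 in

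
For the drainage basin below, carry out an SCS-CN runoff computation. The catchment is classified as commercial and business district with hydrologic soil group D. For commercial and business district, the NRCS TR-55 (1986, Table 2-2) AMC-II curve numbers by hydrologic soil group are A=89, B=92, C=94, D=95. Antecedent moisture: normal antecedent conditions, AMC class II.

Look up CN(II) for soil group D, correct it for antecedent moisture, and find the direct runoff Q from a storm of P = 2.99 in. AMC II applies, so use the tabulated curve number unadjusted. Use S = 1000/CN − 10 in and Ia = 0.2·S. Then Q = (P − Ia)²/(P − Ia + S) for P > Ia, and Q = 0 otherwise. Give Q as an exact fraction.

NRCS table: commercial and business district, soil group D → CN(II) = 95
AMC II — tabulated CN = 95 applies directly.
Max retention: S = 1000/95 − 10 = 10/19 in (≈ 0.526 in)
Ia = 0.2·(10/19) = 2/19 in ≈ 0.105 in
Since P=2.990 > Ia=0.105: effective rainfall P−Ia = 5481/1900 in
Q: (5481/1900)² ÷ (6481/1900) = 30041361/12313900 in (≈ 2.440 in)

Q = 30041361/12313900 in ≈ 2.440 in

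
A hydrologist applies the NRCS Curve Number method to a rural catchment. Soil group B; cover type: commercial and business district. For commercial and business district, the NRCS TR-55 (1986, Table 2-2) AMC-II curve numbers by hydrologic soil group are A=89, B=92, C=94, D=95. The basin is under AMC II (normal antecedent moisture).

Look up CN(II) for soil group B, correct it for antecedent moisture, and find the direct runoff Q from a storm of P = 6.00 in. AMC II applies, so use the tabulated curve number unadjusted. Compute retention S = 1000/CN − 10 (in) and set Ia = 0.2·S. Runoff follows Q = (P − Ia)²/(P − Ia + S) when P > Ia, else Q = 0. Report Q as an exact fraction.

Q = 8978/1771 in ≈ 5.069 in

NRCS table: commercial and business district, soil group B → CN(II) = 92
CN(II) = 92; AMC II needs no correction.
Retention S: 1000/CN − 10 with CN=92.000 → S = 20/23 ≈ 0.870 in
Ia = 0.2S: 0.2·0.870 = 0.174 in (exactly 4/23)
P − Ia = 6.000 − 0.174 = 134/23 ≈ 5.826 in (> 0, runoff occurs)
Runoff Q = (P−Ia)²/(P−Ia+S) = (5.826)²/(5.826+0.870) = 8978/1771 ≈ 5.069 in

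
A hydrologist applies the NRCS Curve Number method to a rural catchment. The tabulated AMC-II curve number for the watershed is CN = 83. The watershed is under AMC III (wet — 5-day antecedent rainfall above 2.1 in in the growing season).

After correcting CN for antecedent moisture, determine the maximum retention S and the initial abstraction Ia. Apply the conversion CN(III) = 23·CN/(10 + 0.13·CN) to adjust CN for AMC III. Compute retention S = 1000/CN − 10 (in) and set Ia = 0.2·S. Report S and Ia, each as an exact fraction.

S = 1700/1909 in ≈ 0.891 in; Ia = 340/1909 in ≈ 0.178 in

Adjust CN=83 to AMC III: 23·83/(10 + 0.13·83) → 1909 ÷ (2079/100) = 190900/2079 ≈ 91.823
Retention S: 1000/CN − 10 with CN=91.823 → S = 1700/1909 ≈ 0.891 in
Ia = 0.2S: 0.2·0.891 = 0.178 in (exactly 340/1909)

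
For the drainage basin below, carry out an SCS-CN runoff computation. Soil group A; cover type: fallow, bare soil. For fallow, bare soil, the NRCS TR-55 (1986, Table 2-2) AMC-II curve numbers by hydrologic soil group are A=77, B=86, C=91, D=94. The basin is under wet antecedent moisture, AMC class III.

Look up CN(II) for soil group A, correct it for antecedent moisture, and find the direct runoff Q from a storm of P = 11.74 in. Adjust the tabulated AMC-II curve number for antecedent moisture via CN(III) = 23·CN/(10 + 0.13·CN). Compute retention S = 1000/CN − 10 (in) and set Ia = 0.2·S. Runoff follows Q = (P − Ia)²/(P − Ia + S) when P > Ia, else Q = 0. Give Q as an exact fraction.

Q = 1953551601/189416150 in ≈ 10.314 in

NRCS table: fallow, bare soil, soil group A → CN(II) = 77
Adjust CN=77 to AMC III: 23·77/(10 + 0.13·77) → 1771 ÷ (2001/100) = 7700/87 ≈ 88.506
Max retention: S = 1000/(7700/87) − 10 = 100/77 in (≈ 1.299 in)
Ia = 0.2·(100/77) = 20/77 in ≈ 0.260 in
P − Ia = 11.740 − 0.260 = 44199/3850 ≈ 11.480 in (> 0, runoff occurs)
Q: (44199/3850)² ÷ (49199/3850) = 1953551601/189416150 in (≈ 10.314 in)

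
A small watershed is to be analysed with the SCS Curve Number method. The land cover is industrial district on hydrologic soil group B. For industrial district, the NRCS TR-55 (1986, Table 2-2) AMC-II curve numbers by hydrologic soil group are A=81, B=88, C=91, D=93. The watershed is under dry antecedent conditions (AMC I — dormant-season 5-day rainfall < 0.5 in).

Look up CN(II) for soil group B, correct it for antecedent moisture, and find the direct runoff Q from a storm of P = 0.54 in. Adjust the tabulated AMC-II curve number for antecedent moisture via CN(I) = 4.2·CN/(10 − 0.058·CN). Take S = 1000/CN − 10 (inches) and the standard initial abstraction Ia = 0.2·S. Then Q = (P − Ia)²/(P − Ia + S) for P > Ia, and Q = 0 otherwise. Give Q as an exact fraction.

Q = 0 in ≈ 0.000 in

NRCS table: industrial district, soil group B → CN(II) = 88
CN(I) from CN(II)=88: (4.2·88)/(10 − 0.058·88) = 3850/51 ≈ 75.490
Retention S: 1000/CN − 10 with CN=75.490 → S = 250/77 ≈ 3.247 in
Ia = 0.2S: 0.2·3.247 = 0.649 in (exactly 50/77)
P = 0.540 ≤ Ia = 0.649 in: entire storm abstracted, Q = 0.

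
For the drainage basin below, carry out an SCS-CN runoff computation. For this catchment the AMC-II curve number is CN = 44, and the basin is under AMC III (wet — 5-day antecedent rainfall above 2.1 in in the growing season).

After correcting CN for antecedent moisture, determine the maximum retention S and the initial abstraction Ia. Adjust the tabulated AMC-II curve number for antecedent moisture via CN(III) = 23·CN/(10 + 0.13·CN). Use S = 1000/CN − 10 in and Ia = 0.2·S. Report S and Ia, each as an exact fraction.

S = 1400/253 in ≈ 5.534 in; Ia = 280/253 in ≈ 1.107 in

Wet (AMC III): CN(III) = 23·44/(10 + 0.13·44) = 1012/(393/25) = 25300/393 ≈ 64.377
S = 1000/(25300/393) − 10 = 1400/253 in ≈ 5.534 in
Ia = 0.2S: 0.2·5.534 = 1.107 in (exactly 280/253)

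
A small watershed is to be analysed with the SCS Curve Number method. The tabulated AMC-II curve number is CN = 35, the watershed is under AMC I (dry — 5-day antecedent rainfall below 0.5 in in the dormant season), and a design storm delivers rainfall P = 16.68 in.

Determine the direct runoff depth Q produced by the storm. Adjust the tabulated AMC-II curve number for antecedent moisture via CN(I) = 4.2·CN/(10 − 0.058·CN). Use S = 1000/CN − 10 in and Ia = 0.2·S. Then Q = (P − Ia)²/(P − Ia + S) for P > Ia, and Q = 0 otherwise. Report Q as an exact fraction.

Dry (AMC I): CN(I) = 4.2·35/(10 − 0.058·35) = 147/(797/100) = 14700/797 ≈ 18.444
Max retention: S = 1000/(14700/797) − 10 = 6500/147 in (≈ 44.218 in)
Ia = 0.2S: 0.2·44.218 = 8.844 in (exactly 1300/147)
P − Ia = 16.680 − 8.844 = 28799/3675 ≈ 7.836 in (> 0, runoff occurs)
Q: (28799/3675)² ÷ (191299/3675) = 829382401/703023825 in (≈ 1.180 in)

Q = 829382401/703023825 in ≈ 1.180 in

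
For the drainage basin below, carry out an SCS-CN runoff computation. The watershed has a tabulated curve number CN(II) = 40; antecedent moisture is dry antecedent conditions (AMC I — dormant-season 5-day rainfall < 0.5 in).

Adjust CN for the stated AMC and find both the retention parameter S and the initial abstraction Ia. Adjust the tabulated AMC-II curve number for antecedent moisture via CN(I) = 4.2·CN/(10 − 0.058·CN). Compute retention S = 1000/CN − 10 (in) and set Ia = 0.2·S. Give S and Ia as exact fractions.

S = 250/7 in ≈ 35.714 in; Ia = 50/7 in ≈ 7.143 in

Dry (AMC I): CN(I) = 4.2·40/(10 − 0.058·40) = 168/(192/25) = 175/8 ≈ 21.875
Retention S: 1000/CN − 10 with CN=21.875 → S = 250/7 ≈ 35.714 in
Ia = 0.2S: 0.2·35.714 = 7.143 in (exactly 50/7)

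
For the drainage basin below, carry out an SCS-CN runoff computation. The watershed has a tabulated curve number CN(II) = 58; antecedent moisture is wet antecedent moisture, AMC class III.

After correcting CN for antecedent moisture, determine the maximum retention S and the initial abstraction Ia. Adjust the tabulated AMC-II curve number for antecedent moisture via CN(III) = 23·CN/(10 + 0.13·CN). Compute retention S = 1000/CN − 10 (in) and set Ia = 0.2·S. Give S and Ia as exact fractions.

S = 2100/667 in ≈ 3.148 in; Ia = 420/667 in ≈ 0.630 in

Wet (AMC III): CN(III) = 23·58/(10 + 0.13·58) = 1334/(877/50) = 66700/877 ≈ 76.055
S = 1000/(66700/877) − 10 = 2100/667 in ≈ 3.148 in
Initial abstraction Ia = S/5 = (2100/667)/5 = 420/667 ≈ 0.630 in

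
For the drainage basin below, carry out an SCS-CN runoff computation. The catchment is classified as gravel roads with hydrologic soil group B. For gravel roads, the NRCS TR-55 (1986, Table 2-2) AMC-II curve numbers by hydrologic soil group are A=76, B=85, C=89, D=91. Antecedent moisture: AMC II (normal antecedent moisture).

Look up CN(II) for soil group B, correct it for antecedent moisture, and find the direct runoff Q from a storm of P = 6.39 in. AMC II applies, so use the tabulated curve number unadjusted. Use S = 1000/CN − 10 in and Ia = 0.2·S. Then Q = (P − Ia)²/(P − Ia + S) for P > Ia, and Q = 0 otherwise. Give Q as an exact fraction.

Q = 35109723/7515700 in ≈ 4.672 in

NRCS table: gravel roads, soil group B → CN(II) = 85
Average conditions: CN = 85 (no AMC adjustment).
Retention S: 1000/CN − 10 with CN=85.000 → S = 30/17 ≈ 1.765 in
Ia = 0.2S: 0.2·1.765 = 0.353 in (exactly 6/17)
P − Ia = 6.390 − 0.353 = 10263/1700 ≈ 6.037 in (> 0, runoff occurs)
Q: (10263/1700)² ÷ (13263/1700) = 35109723/7515700 in (≈ 4.672 in)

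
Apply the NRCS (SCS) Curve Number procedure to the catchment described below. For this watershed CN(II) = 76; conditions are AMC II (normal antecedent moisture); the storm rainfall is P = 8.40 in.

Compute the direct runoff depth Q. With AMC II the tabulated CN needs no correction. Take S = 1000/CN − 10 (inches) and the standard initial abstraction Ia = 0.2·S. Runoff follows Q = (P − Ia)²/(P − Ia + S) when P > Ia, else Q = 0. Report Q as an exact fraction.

Q = 90774/16435 in ≈ 5.523 in

AMC II — tabulated CN = 76 applies directly.
S = 1000/76 − 10 = 60/19 in ≈ 3.158 in
Ia = 0.2S: 0.2·3.158 = 0.632 in (exactly 12/19)
P − Ia = 8.400 − 0.632 = 738/95 ≈ 7.768 in (> 0, runoff occurs)
Q: (738/95)² ÷ (1038/95) = 90774/16435 in (≈ 5.523 in)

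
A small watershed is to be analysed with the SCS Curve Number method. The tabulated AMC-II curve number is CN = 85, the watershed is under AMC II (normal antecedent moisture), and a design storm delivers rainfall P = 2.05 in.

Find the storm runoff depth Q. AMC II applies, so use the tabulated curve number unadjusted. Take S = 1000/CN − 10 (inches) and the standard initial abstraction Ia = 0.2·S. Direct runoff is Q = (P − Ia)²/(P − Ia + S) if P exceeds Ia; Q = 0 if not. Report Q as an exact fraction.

Q = 332929/400180 in ≈ 0.832 in

AMC II — tabulated CN = 85 applies directly.
Retention S: 1000/CN − 10 with CN=85.000 → S = 30/17 ≈ 1.765 in
Ia = 0.2·(30/17) = 6/17 in ≈ 0.353 in
Since P=2.050 > Ia=0.353: effective rainfall P−Ia = 577/340 in
Q: (577/340)² ÷ (1177/340) = 332929/400180 in (≈ 0.832 in)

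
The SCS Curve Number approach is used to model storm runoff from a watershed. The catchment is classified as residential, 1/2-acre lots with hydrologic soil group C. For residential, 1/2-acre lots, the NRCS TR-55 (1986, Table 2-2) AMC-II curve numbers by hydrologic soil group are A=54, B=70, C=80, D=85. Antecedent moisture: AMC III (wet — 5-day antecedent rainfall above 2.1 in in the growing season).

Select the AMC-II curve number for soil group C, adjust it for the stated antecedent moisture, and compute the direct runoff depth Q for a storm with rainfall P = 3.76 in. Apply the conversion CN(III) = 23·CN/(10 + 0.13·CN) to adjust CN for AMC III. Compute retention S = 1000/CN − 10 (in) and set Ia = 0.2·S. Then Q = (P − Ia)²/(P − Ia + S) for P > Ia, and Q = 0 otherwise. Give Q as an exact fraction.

Q = 4149369/1530650 in ≈ 2.711 in

NRCS table: residential, 1/2-acre lots, soil group C → CN(II) = 80
Wet (AMC III): CN(III) = 23·80/(10 + 0.13·80) = 1840/(102/5) = 4600/51 ≈ 90.196
S = 1000/(4600/51) − 10 = 25/23 in ≈ 1.087 in
Ia = 0.2·(25/23) = 5/23 in ≈ 0.217 in
P − Ia = 3.760 − 0.217 = 2037/575 ≈ 3.543 in (> 0, runoff occurs)
Q: (2037/575)² ÷ (2662/575) = 4149369/1530650 in (≈ 2.711 in)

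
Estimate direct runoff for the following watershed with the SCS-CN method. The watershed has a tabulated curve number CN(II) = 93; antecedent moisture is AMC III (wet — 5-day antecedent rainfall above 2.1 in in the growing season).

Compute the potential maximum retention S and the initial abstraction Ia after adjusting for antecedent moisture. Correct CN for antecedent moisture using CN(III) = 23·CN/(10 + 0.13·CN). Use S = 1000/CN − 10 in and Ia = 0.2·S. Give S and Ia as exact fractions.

S = 700/2139 in ≈ 0.327 in; Ia = 140/2139 in ≈ 0.065 in

Wet (AMC III): CN(III) = 23·93/(10 + 0.13·93) = 2139/(2209/100) = 213900/2209 ≈ 96.831
S = 1000/(213900/2209) − 10 = 700/2139 in ≈ 0.327 in
Ia = 0.2·(700/2139) = 140/2139 in ≈ 0.065 in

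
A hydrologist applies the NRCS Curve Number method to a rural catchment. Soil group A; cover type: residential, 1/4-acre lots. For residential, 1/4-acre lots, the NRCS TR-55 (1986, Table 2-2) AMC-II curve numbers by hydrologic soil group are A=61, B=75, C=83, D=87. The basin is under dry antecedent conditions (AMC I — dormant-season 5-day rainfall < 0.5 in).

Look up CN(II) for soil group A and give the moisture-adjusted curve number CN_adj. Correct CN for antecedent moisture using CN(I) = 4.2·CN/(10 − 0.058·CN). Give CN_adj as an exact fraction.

CN_adj = 42700/1077 ≈ 39.647

NRCS table: residential, 1/4-acre lots, soil group A → CN(II) = 61
CN(I) from CN(II)=61: (4.2·61)/(10 − 0.058·61) = 42700/1077 ≈ 39.647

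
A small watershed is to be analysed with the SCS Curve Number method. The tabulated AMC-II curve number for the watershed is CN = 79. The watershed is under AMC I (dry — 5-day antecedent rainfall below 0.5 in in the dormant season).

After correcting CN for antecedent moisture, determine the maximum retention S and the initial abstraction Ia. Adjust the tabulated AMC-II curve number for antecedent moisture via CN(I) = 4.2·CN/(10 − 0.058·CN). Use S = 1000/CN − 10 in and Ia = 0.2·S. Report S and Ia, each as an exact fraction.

S = 500/79 in ≈ 6.329 in; Ia = 100/79 in ≈ 1.266 in

Adjust CN=79 to AMC I: 4.2·79/(10 − 0.058·79) → (1659/5) ÷ (2709/500) = 7900/129 ≈ 61.240
Retention S: 1000/CN − 10 with CN=61.240 → S = 500/79 ≈ 6.329 in
Initial abstraction Ia = S/5 = (500/79)/5 = 100/79 ≈ 1.266 in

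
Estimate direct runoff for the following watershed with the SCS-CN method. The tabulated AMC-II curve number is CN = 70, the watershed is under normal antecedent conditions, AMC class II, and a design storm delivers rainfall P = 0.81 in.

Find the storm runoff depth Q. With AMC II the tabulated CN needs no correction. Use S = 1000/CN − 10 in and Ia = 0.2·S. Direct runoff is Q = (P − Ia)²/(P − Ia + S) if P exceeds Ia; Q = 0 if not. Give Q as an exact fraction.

Q = 0 in ≈ 0.000 in

Average conditions: CN = 70 (no AMC adjustment).
Max retention: S = 1000/70 − 10 = 30/7 in (≈ 4.286 in)
Ia = 0.2·(30/7) = 6/7 in ≈ 0.857 in
P = 0.810 ≤ Ia = 0.857 in: entire storm abstracted, Q = 0.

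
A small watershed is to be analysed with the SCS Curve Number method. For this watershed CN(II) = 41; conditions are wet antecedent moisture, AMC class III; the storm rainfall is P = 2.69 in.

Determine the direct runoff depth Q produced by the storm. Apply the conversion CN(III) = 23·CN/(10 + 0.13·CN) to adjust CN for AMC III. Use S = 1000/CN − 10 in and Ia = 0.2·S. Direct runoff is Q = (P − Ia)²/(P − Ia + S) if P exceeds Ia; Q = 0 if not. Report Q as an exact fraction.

Q = 18405534889/68430398100 in ≈ 0.269 in

Adjust CN=41 to AMC III: 23·41/(10 + 0.13·41) → 943 ÷ (1533/100) = 94300/1533 ≈ 61.513
Max retention: S = 1000/(94300/1533) − 10 = 5900/943 in (≈ 6.257 in)
Ia = 0.2·(5900/943) = 1180/943 in ≈ 1.251 in
P − Ia = 2.690 − 1.251 = 135667/94300 ≈ 1.439 in (> 0, runoff occurs)
Q = (135667/94300)²/((135667/94300) + 5900/943) = (18405534889/8892490000)/(725667/94300) = 18405534889/68430398100 in ≈ 0.269 in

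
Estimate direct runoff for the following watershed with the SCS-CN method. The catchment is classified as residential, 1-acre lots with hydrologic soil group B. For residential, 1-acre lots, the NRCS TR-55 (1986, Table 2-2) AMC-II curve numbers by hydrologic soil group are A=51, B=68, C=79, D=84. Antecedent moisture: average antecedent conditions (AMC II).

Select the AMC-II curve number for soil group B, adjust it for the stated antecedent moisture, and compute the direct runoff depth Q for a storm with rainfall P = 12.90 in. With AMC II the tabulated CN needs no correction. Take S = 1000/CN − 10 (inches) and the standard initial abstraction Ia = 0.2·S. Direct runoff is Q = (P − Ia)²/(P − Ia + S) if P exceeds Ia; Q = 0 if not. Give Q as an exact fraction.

NRCS table: residential, 1-acre lots, soil group B → CN(II) = 68
Average conditions: CN = 68 (no AMC adjustment).
S = 1000/68 − 10 = 80/17 in ≈ 4.706 in
Initial abstraction Ia = S/5 = (80/17)/5 = 16/17 ≈ 0.941 in
Since P=12.900 > Ia=0.941: effective rainfall P−Ia = 2033/170 in
Runoff Q = (P−Ia)²/(P−Ia+S) = (11.959)²/(11.959+4.706) = 4133089/481610 ≈ 8.582 in

Q = 4133089/481610 in ≈ 8.582 in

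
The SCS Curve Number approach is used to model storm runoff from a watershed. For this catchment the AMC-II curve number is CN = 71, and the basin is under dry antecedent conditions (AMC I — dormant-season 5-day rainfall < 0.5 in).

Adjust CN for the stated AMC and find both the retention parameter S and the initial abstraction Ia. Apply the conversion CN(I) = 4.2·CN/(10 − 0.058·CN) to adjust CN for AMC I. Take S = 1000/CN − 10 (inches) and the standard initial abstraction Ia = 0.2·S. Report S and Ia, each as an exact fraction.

S = 14500/1491 in ≈ 9.725 in; Ia = 2900/1491 in ≈ 1.945 in

Adjust CN=71 to AMC I: 4.2·71/(10 − 0.058·71) → (1491/5) ÷ (2941/500) = 149100/2941 ≈ 50.697
S = 1000/(149100/2941) − 10 = 14500/1491 in ≈ 9.725 in
Ia = 0.2S: 0.2·9.725 = 1.945 in (exactly 2900/1491)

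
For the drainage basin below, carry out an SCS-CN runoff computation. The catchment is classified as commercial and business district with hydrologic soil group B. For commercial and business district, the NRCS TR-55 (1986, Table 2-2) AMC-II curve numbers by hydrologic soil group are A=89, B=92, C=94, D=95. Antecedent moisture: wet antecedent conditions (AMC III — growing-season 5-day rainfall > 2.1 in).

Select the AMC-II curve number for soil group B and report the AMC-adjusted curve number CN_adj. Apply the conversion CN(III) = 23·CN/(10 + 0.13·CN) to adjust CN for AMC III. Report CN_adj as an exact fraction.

CN_adj = 52900/549 ≈ 96.357

NRCS table: commercial and business district, soil group B → CN(II) = 92
Adjust CN=92 to AMC III: 23·92/(10 + 0.13·92) → 2116 ÷ (549/25) = 52900/549 ≈ 96.357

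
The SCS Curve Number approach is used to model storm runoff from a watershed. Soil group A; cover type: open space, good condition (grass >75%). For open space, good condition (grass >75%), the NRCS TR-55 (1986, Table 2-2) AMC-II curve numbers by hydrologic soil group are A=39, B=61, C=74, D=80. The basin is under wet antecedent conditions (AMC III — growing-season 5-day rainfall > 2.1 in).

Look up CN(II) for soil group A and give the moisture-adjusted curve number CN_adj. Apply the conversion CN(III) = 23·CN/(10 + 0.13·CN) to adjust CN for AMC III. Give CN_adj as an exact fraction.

CN_adj = 89700/1507 ≈ 59.522

NRCS table: open space, good condition (grass >75%), soil group A → CN(II) = 39
CN(III) from CN(II)=39: (23·39)/(10 + 0.13·39) = 89700/1507 ≈ 59.522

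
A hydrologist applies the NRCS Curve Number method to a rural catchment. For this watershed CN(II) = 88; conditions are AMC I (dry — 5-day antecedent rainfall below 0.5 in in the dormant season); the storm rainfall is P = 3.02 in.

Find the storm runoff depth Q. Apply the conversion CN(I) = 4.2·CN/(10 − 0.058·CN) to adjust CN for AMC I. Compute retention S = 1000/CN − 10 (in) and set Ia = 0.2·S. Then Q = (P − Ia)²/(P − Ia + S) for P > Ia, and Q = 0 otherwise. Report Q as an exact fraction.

Q = 83302129/83263950 in ≈ 1.000 in

Adjust CN=88 to AMC I: 4.2·88/(10 − 0.058·88) → (1848/5) ÷ (612/125) = 3850/51 ≈ 75.490
S = 1000/(3850/51) − 10 = 250/77 in ≈ 3.247 in
Ia = 0.2S: 0.2·3.247 = 0.649 in (exactly 50/77)
P − Ia = 3.020 − 0.649 = 9127/3850 ≈ 2.371 in (> 0, runoff occurs)
Q: (9127/3850)² ÷ (21627/3850) = 83302129/83263950 in (≈ 1.000 in)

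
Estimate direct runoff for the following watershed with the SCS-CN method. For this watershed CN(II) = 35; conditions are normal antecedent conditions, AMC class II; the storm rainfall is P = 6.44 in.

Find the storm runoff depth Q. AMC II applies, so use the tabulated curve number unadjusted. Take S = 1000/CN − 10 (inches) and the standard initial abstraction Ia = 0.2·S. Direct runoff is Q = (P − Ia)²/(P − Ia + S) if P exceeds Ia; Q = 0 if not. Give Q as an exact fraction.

Q = 227529/652225 in ≈ 0.349 in

CN(II) = 35; AMC II needs no correction.
Retention S: 1000/CN − 10 with CN=35.000 → S = 130/7 ≈ 18.571 in
Ia = 0.2·(130/7) = 26/7 in ≈ 3.714 in
Excess rainfall: 6.440 − 3.714 = 2.726 in; P > Ia so Q > 0
Q: (477/175)² ÷ (3727/175) = 227529/652225 in (≈ 0.349 in)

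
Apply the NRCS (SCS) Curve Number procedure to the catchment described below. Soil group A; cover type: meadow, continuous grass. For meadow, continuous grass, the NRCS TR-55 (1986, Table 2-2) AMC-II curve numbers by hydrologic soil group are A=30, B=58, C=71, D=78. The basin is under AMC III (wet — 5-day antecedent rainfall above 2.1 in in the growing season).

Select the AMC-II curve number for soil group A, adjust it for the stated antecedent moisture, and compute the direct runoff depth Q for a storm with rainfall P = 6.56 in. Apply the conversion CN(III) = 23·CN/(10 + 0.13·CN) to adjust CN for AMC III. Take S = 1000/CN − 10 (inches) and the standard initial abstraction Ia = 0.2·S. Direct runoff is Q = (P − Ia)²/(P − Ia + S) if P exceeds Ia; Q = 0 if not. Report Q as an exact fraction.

Q = 15272464/10917525 in ≈ 1.399 in

NRCS table: meadow, continuous grass, soil group A → CN(II) = 30
CN(III) from CN(II)=30: (23·30)/(10 + 0.13·30) = 6900/139 ≈ 49.640
Max retention: S = 1000/(6900/139) − 10 = 700/69 in (≈ 10.145 in)
Initial abstraction Ia = S/5 = (700/69)/5 = 140/69 ≈ 2.029 in
Since P=6.560 > Ia=2.029: effective rainfall P−Ia = 7816/1725 in
Q = (7816/1725)²/((7816/1725) + 700/69) = (61089856/2975625)/(25316/1725) = 15272464/10917525 in ≈ 1.399 in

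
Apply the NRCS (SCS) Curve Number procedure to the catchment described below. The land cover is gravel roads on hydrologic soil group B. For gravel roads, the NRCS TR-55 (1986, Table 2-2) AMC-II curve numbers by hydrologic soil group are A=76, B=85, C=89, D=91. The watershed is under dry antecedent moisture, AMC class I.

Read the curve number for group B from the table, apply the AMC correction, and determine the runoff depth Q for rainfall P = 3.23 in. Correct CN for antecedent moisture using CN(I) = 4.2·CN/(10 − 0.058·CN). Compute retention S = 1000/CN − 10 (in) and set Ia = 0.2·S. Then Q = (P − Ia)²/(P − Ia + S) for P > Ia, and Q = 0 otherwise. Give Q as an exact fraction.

Q = 808662969/933400300 in ≈ 0.866 in

NRCS table: gravel roads, soil group B → CN(II) = 85
CN(I) from CN(II)=85: (4.2·85)/(10 − 0.058·85) = 11900/169 ≈ 70.414
Retention S: 1000/CN − 10 with CN=70.414 → S = 500/119 ≈ 4.202 in
Ia = 0.2·(500/119) = 100/119 in ≈ 0.840 in
Since P=3.230 > Ia=0.840: effective rainfall P−Ia = 28437/11900 in
Q = (28437/11900)²/((28437/11900) + 500/119) = (808662969/141610000)/(78437/11900) = 808662969/933400300 in ≈ 0.866 in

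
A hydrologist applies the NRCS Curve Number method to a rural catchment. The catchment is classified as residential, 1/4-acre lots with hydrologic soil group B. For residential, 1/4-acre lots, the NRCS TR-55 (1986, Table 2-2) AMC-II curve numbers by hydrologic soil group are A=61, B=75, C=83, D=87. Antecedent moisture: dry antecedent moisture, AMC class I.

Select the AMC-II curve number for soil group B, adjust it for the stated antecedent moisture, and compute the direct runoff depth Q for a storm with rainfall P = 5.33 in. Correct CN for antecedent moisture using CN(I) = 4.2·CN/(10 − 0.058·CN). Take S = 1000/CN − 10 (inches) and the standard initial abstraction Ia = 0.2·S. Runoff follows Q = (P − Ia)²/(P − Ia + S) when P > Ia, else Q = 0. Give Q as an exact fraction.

NRCS table: residential, 1/4-acre lots, soil group B → CN(II) = 75
Dry (AMC I): CN(I) = 4.2·75/(10 − 0.058·75) = 315/(113/20) = 6300/113 ≈ 55.752
Retention S: 1000/CN − 10 with CN=55.752 → S = 500/63 ≈ 7.937 in
Ia = 0.2S: 0.2·7.937 = 1.587 in (exactly 100/63)
Excess rainfall: 5.330 − 1.587 = 3.743 in; P > Ia so Q > 0
Runoff Q = (P−Ia)²/(P−Ia+S) = (3.743)²/(3.743+7.937) = 555969241/463547700 ≈ 1.199 in

Q = 555969241/463547700 in ≈ 1.199 in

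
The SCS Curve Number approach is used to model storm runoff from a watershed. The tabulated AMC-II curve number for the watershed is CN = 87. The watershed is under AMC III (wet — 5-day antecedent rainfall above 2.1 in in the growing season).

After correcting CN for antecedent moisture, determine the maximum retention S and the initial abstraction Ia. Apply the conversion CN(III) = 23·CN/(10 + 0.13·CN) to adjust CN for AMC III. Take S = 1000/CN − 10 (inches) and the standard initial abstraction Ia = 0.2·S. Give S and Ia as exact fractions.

Adjust CN=87 to AMC III: 23·87/(10 + 0.13·87) → 2001 ÷ (2131/100) = 200100/2131 ≈ 93.900
S = 1000/(200100/2131) − 10 = 1300/2001 in ≈ 0.650 in
Initial abstraction Ia = S/5 = (1300/2001)/5 = 260/2001 ≈ 0.130 in

S = 1300/2001 in ≈ 0.650 in; Ia = 260/2001 in ≈ 0.130 in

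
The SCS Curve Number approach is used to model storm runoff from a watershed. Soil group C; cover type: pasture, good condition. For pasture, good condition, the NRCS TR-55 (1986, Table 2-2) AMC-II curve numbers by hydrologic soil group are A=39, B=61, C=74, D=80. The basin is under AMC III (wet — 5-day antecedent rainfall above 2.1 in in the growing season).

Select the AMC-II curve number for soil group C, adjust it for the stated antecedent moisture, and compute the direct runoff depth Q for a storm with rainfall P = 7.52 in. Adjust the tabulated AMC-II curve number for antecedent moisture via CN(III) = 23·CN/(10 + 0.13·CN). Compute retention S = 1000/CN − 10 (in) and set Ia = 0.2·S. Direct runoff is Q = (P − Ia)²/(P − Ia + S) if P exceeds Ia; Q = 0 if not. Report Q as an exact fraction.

NRCS table: pasture, good condition, soil group C → CN(II) = 74
Wet (AMC III): CN(III) = 23·74/(10 + 0.13·74) = 1702/(981/50) = 85100/981 ≈ 86.748
S = 1000/(85100/981) − 10 = 1300/851 in ≈ 1.528 in
Ia = 0.2S: 0.2·1.528 = 0.306 in (exactly 260/851)
Excess rainfall: 7.520 − 0.306 = 7.214 in; P > Ia so Q > 0
Q: (153488/21275)² ÷ (185988/21275) = 5889641536/989223675 in (≈ 5.954 in)

Q = 5889641536/989223675 in ≈ 5.954 in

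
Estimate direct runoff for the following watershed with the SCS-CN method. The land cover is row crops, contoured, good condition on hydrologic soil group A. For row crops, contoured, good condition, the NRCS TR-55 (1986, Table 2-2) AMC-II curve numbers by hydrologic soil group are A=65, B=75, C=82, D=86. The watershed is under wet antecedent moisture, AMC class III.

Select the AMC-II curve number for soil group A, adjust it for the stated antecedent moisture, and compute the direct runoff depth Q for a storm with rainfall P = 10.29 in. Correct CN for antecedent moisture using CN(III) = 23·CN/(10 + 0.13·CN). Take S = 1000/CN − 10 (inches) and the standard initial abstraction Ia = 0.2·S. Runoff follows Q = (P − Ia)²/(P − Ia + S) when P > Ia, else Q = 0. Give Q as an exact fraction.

Q = 12320379463/1553394700 in ≈ 7.931 in

NRCS table: row crops, contoured, good condition, soil group A → CN(II) = 65
CN(III) from CN(II)=65: (23·65)/(10 + 0.13·65) = 29900/369 ≈ 81.030
S = 1000/(29900/369) − 10 = 700/299 in ≈ 2.341 in
Initial abstraction Ia = S/5 = (700/299)/5 = 140/299 ≈ 0.468 in
P − Ia = 10.290 − 0.468 = 293671/29900 ≈ 9.822 in (> 0, runoff occurs)
Q: (293671/29900)² ÷ (363671/29900) = 12320379463/1553394700 in (≈ 7.931 in)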